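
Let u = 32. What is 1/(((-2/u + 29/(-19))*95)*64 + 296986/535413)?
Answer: -535413/5171792594 ≈ -0.00010353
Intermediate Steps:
1/(((-2/u + 29/(-19))*95)*64 + 296986/535413) = 1/(((-2/32 + 29/(-19))*95)*64 + 296986/535413) = 1/(((-2*1/32 + 29*(-1/19))*95)*64 + 296986*(1/535413)) = 1/(((-1/16 - 29/19)*95)*64 + 296986/535413) = 1/(-483/304*95*64 + 296986/535413) = 1/(-2415/16*64 + 296986/535413) = 1/(-9660 + 296986/535413) = 1/(-5171792594/535413) = -535413/5171792594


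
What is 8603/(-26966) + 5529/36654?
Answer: -13853279/82367647 ≈ -0.16819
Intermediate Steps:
8603/(-26966) + 5529/36654 = 8603*(-1/26966) + 5529*(1/36654) = -8603/26966 + 1843/12218 = -13853279/82367647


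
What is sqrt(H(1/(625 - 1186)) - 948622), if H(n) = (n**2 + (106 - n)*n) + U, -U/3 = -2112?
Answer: 2*I*sqrt(74139312918)/561 ≈ 970.71*I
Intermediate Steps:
U = 6336 (U = -3*(-2112) = 6336)
H(n) = 6336 + n**2 + n*(106 - n) (H(n) = (n**2 + (106 - n)*n) + 6336 = (n**2 + n*(106 - n)) + 6336 = 6336 + n**2 + n*(106 - n))
sqrt(H(1/(625 - 1186)) - 948622) = sqrt((6336 + 106/(625 - 1186)) - 948622) = sqrt((6336 + 106/(-561)) - 948622) = sqrt((6336 + 106*(-1/561)) - 948622) = sqrt((6336 - 106/561) - 948622) = sqrt(3554390/561 - 948622) = sqrt(-528622552/561) = 2*I*sqrt(74139312918)/561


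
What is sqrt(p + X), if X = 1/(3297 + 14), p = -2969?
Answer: 3*I*sqrt(3616479482)/3311 ≈ 54.489*I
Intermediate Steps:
X = 1/3311 ≈ 0.00030202
sqrt(p + X) = sqrt(-2969 + 1/3311) = sqrt(-9830358/3311) = 3*I*sqrt(3616479482)/3311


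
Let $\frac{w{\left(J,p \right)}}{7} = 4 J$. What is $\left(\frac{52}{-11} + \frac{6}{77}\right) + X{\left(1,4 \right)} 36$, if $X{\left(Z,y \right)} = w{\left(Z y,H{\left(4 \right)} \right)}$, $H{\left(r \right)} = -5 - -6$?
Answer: $\frac{310106}{77} \approx 4027.4$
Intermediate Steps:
$H{\left(r \right)} = 1$ ($H{\left(r \right)} = -5 + 6 = 1$)
$w{\left(J,p \right)} = 28 J$ ($w{\left(J,p \right)} = 7 \cdot 4 J = 28 J$)
$X{\left(Z,y \right)} = 28 Z y$
$\left(\frac{52}{-11} + \frac{6}{77}\right) + X{\left(1,4 \right)} 36 = \left(\frac{52}{-11} + \frac{6}{77}\right) + 28 \cdot 1 \cdot 4 \cdot 36 = \left(52 \left(- \frac{1}{11}\right) + 6 \cdot \frac{1}{77}\right) + 112 \cdot 36 = \left(- \frac{52}{11} + \frac{6}{77}\right) + 4032 = - \frac{358}{77} + 4032 = \frac{310106}{77}$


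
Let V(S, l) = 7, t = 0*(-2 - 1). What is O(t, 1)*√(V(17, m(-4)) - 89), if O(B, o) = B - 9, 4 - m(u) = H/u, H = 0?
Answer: -9*I*√82 ≈ -81.498*I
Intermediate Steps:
t = 0 (t = 0*(-3) = 0)
m(u) = 4 (m(u) = 4 - 0/u = 4 - 1*0 = 4 + 0 = 4)
O(B, o) = -9 + B
O(t, 1)*√(V(17, m(-4)) - 89) = (-9 + 0)*√(7 - 89) = -9*I*√82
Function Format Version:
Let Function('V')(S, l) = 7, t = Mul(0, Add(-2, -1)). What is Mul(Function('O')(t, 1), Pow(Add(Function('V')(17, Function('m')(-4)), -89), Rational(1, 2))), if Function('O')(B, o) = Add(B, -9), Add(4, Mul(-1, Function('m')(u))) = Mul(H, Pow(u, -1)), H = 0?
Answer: Mul(-9, I, Pow(82, Rational(1, 2))) ≈ Mul(-81.498, I)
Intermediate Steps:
t = 0 (t = Mul(0, -3) = 0)
Function('m')(u) = 4 (Function('m')(u) = Add(4, Mul(-1, Mul(0, Pow(u, -1)))) = Add(4, Mul(-1, 0)) = Add(4, 0) = 4)
Function('O')(B, o) = Add(-9, B)
Mul(Function('O')(t, 1), Pow(Add(Function('V')(17, Function('m')(-4)), -89), Rational(1, 2))) = Mul(Add(-9, 0), Pow(Add(7, -89), Rational(1, 2))) = Mul(-9, Pow(-82, Rational(1, 2))) = Mul(-9, Mul(I, Pow(82, Rational(1, 2)))) = Mul(-9, I, Pow(82, Rational(1, 2)))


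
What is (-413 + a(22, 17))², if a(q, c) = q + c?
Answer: 139876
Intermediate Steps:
a(q, c) = c + q
(-413 + a(22, 17))² = (-413 + (17 + 22))² = (-413 + 39)² = (-374)² = 139876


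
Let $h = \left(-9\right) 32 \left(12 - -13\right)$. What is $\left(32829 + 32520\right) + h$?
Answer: $58149$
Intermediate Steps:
$h = -7200$ ($h = - 288 \left(12 + 13\right) = \left(-288\right) 25 = -7200$)
$\left(32829 + 32520\right) + h = \left(32829 + 32520\right) - 7200 = 65349 - 7200 = 58149$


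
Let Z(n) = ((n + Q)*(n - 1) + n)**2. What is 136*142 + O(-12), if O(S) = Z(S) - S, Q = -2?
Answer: 48224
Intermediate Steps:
Z(n) = (n + (-1 + n)*(-2 + n))**2 (Z(n) = ((n - 2)*(n - 1) + n)**2 = ((-2 + n)*(-1 + n) + n)**2 = ((-1 + n)*(-2 + n) + n)**2 = (n + (-1 + n)*(-2 + n))**2)
O(S) = (2 + S**2 - 2*S)**2 - S
136*142 + O(-12) = 136*142 + ((2 + (-12)**2 - 2*(-12))**2 - 1*(-12)) = 19312 + ((2 + 144 + 24)**2 + 12) = 19312 + (170**2 + 12) = 19312 + (28900 + 12) = 19312 + 28912 = 48224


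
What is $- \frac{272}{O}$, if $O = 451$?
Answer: $- \frac{272}{451} \approx -0.6031$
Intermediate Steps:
$- \frac{272}{O} = - \frac{272}{451}$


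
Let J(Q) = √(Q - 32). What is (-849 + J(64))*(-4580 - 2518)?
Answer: 6026202 - 28392*√2 ≈ 5.9860e+6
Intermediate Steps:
J(Q) = √(-32 + Q)
(-849 + J(64))*(-4580 - 2518) = (-849 + √(-32 + 64))*(-4580 - 2518) = (-849 + √32)*(-7098) = (-849 + 4*√2)*(-7098) = 6026202 - 28392*√2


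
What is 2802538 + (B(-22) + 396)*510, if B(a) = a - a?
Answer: 3004498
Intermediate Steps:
B(a) = 0
2802538 + (B(-22) + 396)*510 = 2802538 + (0 + 396)*510 = 2802538 + 396*510 = 2802538 + 201960 = 3004498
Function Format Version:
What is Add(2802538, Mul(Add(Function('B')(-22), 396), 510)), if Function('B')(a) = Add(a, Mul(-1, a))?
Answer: 3004498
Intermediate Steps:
Function('B')(a) = 0
Add(2802538, Mul(Add(Function('B')(-22), 396), 510)) = Add(2802538, Mul(Add(0, 396), 510)) = Add(2802538, Mul(396, 510)) = Add(2802538, 201960) = 3004498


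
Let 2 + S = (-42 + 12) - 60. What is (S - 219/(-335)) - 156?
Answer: -82861/335 ≈ -247.35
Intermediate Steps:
S = -92 (S = -2 + ((-42 + 12) - 60) = -2 + (-30 - 60) = -2 - 90 = -92)
(S - 219/(-335)) - 156 = (-92 - 219/(-335)) - 156 = (-92 - 219*(-1/335)) - 156 = (-92 + 219/335) - 156 = -30601/335 - 156 = -82861/335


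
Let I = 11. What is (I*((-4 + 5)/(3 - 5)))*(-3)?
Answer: 33/2 ≈ 16.500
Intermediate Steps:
(I*((-4 + 5)/(3 - 5)))*(-3) = (11*((-4 + 5)/(3 - 5)))*(-3) = (11*(1/(-2)))*(-3) = (11*(1*(-½)))*(-3) = (11*(-½))*(-3) = -11/2*(-3) = 33/2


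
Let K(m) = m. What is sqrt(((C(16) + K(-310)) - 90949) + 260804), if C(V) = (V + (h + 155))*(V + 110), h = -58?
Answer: sqrt(183783) ≈ 428.70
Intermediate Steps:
C(V) = (97 + V)*(110 + V) (C(V) = (V + (-58 + 155))*(V + 110) = (V + 97)*(110 + V) = (97 + V)*(110 + V))
sqrt(((C(16) + K(-310)) - 90949) + 260804) = sqrt((((10670 + 16**2 + 207*16) - 310) - 90949) + 260804) = sqrt((((10670 + 256 + 3312) - 310) - 90949) + 260804) = sqrt(((14238 - 310) - 90949) + 260804) = sqrt((13928 - 90949) + 260804) = sqrt(-77021 + 260804) = sqrt(183783)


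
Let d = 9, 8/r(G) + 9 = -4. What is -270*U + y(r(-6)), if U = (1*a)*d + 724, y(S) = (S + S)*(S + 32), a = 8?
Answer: -36328008/169 ≈ -2.1496e+5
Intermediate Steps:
r(G) = -8/13 (r(G) = 8/(-9 - 4) = 8/(-13) = 8*(-1/13) = -8/13)
y(S) = 2*S*(32 + S) (y(S) = (2*S)*(32 + S) = 2*S*(32 + S))
U = 796 (U = (1*8)*9 + 724 = 8*9 + 724 = 72 + 724 = 796)
-270*U + y(r(-6)) = -270*796 + 2*(-8/13)*(32 - 8/13) = -214920 + 2*(-8/13)*(408/13) = -214920 - 6528/169 = -36328008/169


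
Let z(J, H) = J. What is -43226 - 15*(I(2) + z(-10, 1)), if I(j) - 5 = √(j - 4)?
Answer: -43151 - 15*I*√2 ≈ -43151.0 - 21.213*I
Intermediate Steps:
I(j) = 5 + √(-4 + j) (I(j) = 5 + √(j - 4) = 5 + √(-4 + j))
-43226 - 15*(I(2) + z(-10, 1)) = -43226 - 15*((5 + √(-4 + 2)) - 10) = -43226 - 15*((5 + √(-2)) - 10) = -43226 - 15*((5 + I*√2) - 10) = -43226 - 15*(-5 + I*√2) = -43226 - (-75 + 15*I*√2) = -43226 + (75 - 15*I*√2) = -43151 - 15*I*√2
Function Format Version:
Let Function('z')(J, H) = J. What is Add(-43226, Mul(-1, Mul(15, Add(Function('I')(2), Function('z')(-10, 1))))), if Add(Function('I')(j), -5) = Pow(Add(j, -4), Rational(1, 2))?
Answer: Add(-43151, Mul(-15, I, Pow(2, Rational(1, 2)))) ≈ Add(-43151., Mul(-21.213, I))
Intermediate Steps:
Function('I')(j) = Add(5, Pow(Add(-4, j), Rational(1, 2))) (Function('I')(j) = Add(5, Pow(Add(j, -4), Rational(1, 2))) = Add(5, Pow(Add(-4, j), Rational(1, 2))))
Add(-43226, Mul(-1, Mul(15, Add(Function('I')(2), Function('z')(-10, 1))))) = Add(-43226, Mul(-1, Mul(15, Add(Add(5, Pow(Add(-4, 2), Rational(1, 2))), -10)))) = Add(-43226, Mul(-1, Mul(15, Add(Add(5, Pow(-2, Rational(1, 2))), -10)))) = Add(-43226, Mul(-1, Mul(15, Add(Add(5, Mul(I, Pow(2, Rational(1, 2)))), -10)))) = Add(-43226, Mul(-1, Mul(15, Add(-5, Mul(I, Pow(2, Rational(1, 2))))))) = Add(-43226, Mul(-1, Add(-75, Mul(15, I, Pow(2, Rational(1, 2)))))) = Add(-43226, Add(75, Mul(-15, I, Pow(2, Rational(1, 2))))) = Add(-43151, Mul(-15, I, Pow(2, Rational(1, 2))))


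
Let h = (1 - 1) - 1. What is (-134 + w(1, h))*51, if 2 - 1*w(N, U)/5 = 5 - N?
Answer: -7344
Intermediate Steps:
h = -1 (h = 0 - 1 = -1)
w(N, U) = -15 + 5*N (w(N, U) = 10 - 5*(5 - N) = 10 + (-25 + 5*N) = -15 + 5*N)
(-134 + w(1, h))*51 = (-134 + (-15 + 5*1))*51 = (-134 + (-15 + 5))*51 = (-134 - 10)*51 = -144*51 = -7344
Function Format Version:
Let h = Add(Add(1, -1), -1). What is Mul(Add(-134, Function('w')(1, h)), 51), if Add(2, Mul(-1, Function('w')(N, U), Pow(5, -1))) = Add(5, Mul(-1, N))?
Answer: -7344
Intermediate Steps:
h = -1 (h = Add(0, -1) = -1)
Function('w')(N, U) = Add(-15, Mul(5, N)) (Function('w')(N, U) = Add(10, Mul(-5, Add(5, Mul(-1, N)))) = Add(10, Add(-25, Mul(5, N))) = Add(-15, Mul(5, N)))
Mul(Add(-134, Function('w')(1, h)), 51) = Mul(Add(-134, Add(-15, Mul(5, 1))), 51) = Mul(Add(-134, Add(-15, 5)), 51) = Mul(Add(-134, -10), 51) = Mul(-144, 51) = -7344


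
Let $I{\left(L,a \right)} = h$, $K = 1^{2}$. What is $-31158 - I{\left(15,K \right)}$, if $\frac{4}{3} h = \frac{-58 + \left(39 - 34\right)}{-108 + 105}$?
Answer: $- \frac{124685}{4} \approx -31171.0$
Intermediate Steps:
$K = 1$
$h = \frac{53}{4}$ ($h = \frac{3 \frac{-58 + \left(39 - 34\right)}{-108 + 105}}{4} = \frac{3 \frac{-58 + \left(39 - 34\right)}{-3}}{4} = \frac{3 \left(-58 + 5\right) \left(- \frac{1}{3}\right)}{4} = \frac{3 \left(\left(-53\right) \left(- \frac{1}{3}\right)\right)}{4} = \frac{3}{4} \cdot \frac{53}{3} = \frac{53}{4} \approx 13.25$)
$I{\left(L,a \right)} = \frac{53}{4}$
$-31158 - I{\left(15,K \right)} = -31158 - \frac{53}{4} = - \frac{124685}{4}$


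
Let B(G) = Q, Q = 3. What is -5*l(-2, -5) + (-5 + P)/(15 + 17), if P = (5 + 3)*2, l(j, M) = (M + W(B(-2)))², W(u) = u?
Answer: -629/32 ≈ -19.656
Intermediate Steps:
B(G) = 3
l(j, M) = (3 + M)² (l(j, M) = (M + 3)² = (3 + M)²)
P = 16 (P = 8*2 = 16)
-5*l(-2, -5) + (-5 + P)/(15 + 17) = -5*(3 - 5)² + (-5 + 16)/(15 + 17) = -5*(-2)² + 11/32 = -5*4 + 11*(1/32) = -20 + 11/32 = -629/32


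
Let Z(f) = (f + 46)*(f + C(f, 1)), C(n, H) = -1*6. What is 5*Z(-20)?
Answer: -3380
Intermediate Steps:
C(n, H) = -6
Z(f) = (-6 + f)*(46 + f) (Z(f) = (f + 46)*(f - 6) = (46 + f)*(-6 + f) = (-6 + f)*(46 + f))
5*Z(-20) = 5*(-276 + (-20)² + 40*(-20)) = 5*(-276 + 400 - 800) = 5*(-676) = -3380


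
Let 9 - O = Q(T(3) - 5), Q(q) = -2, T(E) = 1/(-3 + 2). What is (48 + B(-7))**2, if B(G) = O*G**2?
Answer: 344569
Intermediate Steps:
T(E) = -1 (T(E) = 1/(-1) = -1)
O = 11 (O = 9 - 1*(-2) = 9 + 2 = 11)
B(G) = 11*G**2
(48 + B(-7))**2 = (48 + 11*(-7)**2)**2 = (48 + 11*49)**2 = (48 + 539)**2 = 587**2 = 344569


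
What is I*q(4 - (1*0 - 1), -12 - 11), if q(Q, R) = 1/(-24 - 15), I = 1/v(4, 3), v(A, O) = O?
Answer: -1/117 ≈ -0.0085470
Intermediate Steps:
I = ⅓ (I = 1/3 = ⅓ ≈ 0.33333)
q(Q, R) = -1/39 (q(Q, R) = 1/(-39) = -1/39)
I*q(4 - (1*0 - 1), -12 - 11) = (⅓)*(-1/39) = -1/117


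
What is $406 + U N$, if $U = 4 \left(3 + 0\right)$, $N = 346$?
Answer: $4558$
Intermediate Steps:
$U = 12$ ($U = 4 \cdot 3 = 12$)
$406 + U N = 406 + 12 \cdot 346 = 406 + 4152 = 4558$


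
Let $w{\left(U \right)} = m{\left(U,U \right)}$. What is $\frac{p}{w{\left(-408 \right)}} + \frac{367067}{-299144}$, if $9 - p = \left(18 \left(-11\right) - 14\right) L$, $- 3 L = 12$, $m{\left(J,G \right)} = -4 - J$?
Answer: $- \frac{99819221}{30213544} \approx -3.3038$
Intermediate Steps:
$L = -4$ ($L = \left(- \frac{1}{3}\right) 12 = -4$)
$p = -839$ ($p = 9 - \left(18 \left(-11\right) - 14\right) \left(-4\right) = 9 - \left(-198 - 14\right) \left(-4\right) = 9 - \left(-212\right) \left(-4\right) = 9 - 848 = -839$)
$w{\left(U \right)} = -4 - U$
$\frac{p}{w{\left(-408 \right)}} + \frac{367067}{-299144} = - \frac{839}{-4 - -408} + \frac{367067}{-299144} = - \frac{839}{-4 + 408} + 367067 \left(- \frac{1}{299144}\right) = - \frac{839}{404} - \frac{367067}{299144} = - \frac{99819221}{30213544}$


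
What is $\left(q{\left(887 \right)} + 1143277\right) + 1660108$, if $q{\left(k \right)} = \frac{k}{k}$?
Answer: $2803386$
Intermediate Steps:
$q{\left(k \right)} = 1$
$\left(q{\left(887 \right)} + 1143277\right) + 1660108 = \left(1 + 1143277\right) + 1660108 = 1143278 + 1660108 = 2803386$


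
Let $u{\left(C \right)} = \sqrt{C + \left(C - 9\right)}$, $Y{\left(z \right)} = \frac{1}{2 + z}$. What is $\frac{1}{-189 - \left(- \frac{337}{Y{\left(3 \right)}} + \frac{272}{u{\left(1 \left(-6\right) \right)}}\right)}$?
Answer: $\frac{231}{346120} - \frac{i \sqrt{21}}{173060} \approx 0.0006674 - 2.648 \cdot 10^{-5} i$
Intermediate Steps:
$u{\left(C \right)} = \sqrt{-9 + 2 C}$ ($u{\left(C \right)} = \sqrt{C + \left(-9 + C\right)} = \sqrt{-9 + 2 C}$)
$\frac{1}{-189 - \left(- \frac{337}{Y{\left(3 \right)}} + \frac{272}{u{\left(1 \left(-6\right) \right)}}\right)} = \frac{1}{-189 + \left(- \frac{272}{\sqrt{-9 + 2 \cdot 1 \left(-6\right)}} + \frac{337}{\frac{1}{2 + 3}}\right)} = \frac{1}{-189 + \left(- \frac{272}{\sqrt{-9 + 2 \left(-6\right)}} + \frac{337}{\frac{1}{5}}\right)} = \frac{1}{-189 + \left(- \frac{272}{\sqrt{-9 - 12}} + 337 \frac{1}{\frac{1}{5}}\right)} = \frac{1}{-189 + \left(- \frac{272}{\sqrt{-21}} + 337 \cdot 5\right)} = \frac{1}{-189 + \left(- \frac{272}{i \sqrt{21}} + 1685\right)} = \frac{1}{-189 + \left(- 272 \left(- \frac{i \sqrt{21}}{21}\right) + 1685\right)} = \frac{1}{-189 + \left(\frac{272 i \sqrt{21}}{21} + 1685\right)} = \frac{1}{-189 + \left(1685 + \frac{272 i \sqrt{21}}{21}\right)} = \frac{1}{1496 + \frac{272 i \sqrt{21}}{21}}$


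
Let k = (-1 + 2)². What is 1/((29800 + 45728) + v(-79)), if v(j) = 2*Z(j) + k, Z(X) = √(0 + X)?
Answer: 75529/5704630157 - 2*I*√79/5704630157 ≈ 1.324e-5 - 3.1161e-9*I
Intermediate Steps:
Z(X) = √X
k = 1 (k = 1² = 1)
v(j) = 1 + 2*√j (v(j) = 2*√j + 1 = 1 + 2*√j)
1/((29800 + 45728) + v(-79)) = 1/((29800 + 45728) + (1 + 2*√(-79))) = 1/(75528 + (1 + 2*(I*√79))) = 1/(75528 + (1 + 2*I*√79)) = 1/(75529 + 2*I*√79)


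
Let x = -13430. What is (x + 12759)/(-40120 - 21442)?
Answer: 671/61562 ≈ 0.010900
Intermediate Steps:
(x + 12759)/(-40120 - 21442) = (-13430 + 12759)/(-40120 - 21442) = -671/(-61562) = -671*(-1/61562) = 671/61562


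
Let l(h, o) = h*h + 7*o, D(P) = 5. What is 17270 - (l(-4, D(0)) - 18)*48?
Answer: 15686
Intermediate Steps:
l(h, o) = h² + 7*o
17270 - (l(-4, D(0)) - 18)*48 = 17270 - (((-4)² + 7*5) - 18)*48 = 17270 - ((16 + 35) - 18)*48 = 17270 - (51 - 18)*48 = 17270 - 33*48 = 17270 - 1*1584 = 17270 - 1584 = 15686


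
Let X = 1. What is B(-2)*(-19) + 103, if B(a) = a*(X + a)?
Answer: 65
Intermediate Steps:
B(a) = a*(1 + a)
B(-2)*(-19) + 103 = -2*(1 - 2)*(-19) + 103 = -2*(-1)*(-19) + 103 = 2*(-19) + 103 = -38 + 103 = 65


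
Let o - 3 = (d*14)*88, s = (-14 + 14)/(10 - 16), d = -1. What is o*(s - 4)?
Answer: 4916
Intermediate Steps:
s = 0 (s = 0/(-6) = 0*(-⅙) = 0)
o = -1229 (o = 3 - 1*14*88 = 3 - 14*88 = 3 - 1232 = -1229)
o*(s - 4) = -1229*(0 - 4) = -1229*(-4) = 4916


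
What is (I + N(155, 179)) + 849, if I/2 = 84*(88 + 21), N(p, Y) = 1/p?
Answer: 2969956/155 ≈ 19161.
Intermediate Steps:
I = 18312 (I = 2*(84*(88 + 21)) = 2*(84*109) = 2*9156 = 18312)
(I + N(155, 179)) + 849 = (18312 + 1/155) + 849 = 2838361/155 + 849 = 2969956/155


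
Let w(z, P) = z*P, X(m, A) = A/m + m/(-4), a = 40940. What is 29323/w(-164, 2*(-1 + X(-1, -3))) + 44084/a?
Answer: -291987407/7553430 ≈ -38.656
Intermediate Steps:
X(m, A) = -m/4 + A/m (X(m, A) = A/m + m*(-1/4) = A/m - m/4 = -m/4 + A/m)
w(z, P) = P*z
29323/w(-164, 2*(-1 + X(-1, -3))) + 44084/a = 29323/(((2*(-1 + (-1/4*(-1) - 3/(-1))))*(-164))) + 44084/40940 = 29323/(((2*(-1 + (1/4 - 3*(-1))))*(-164))) + 44084*(1/40940) = 29323/(((2*(-1 + (1/4 + 3)))*(-164))) + 11021/10235 = 29323/(((2*(-1 + 13/4))*(-164))) + 11021/10235 = 29323/(((2*(9/4))*(-164))) + 11021/10235 = 29323/(((9/2)*(-164))) + 11021/10235 = 29323/(-738) + 11021/10235 = 29323*(-1/738) + 11021/10235 = -29323/738 + 11021/10235 = -291987407/7553430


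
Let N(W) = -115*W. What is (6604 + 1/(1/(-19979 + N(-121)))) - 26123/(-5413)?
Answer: 2949143/5413 ≈ 544.83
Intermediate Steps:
(6604 + 1/(1/(-19979 + N(-121)))) - 26123/(-5413) = (6604 + 1/(1/(-19979 - 115*(-121)))) - 26123/(-5413) = (6604 + 1/(1/(-19979 + 13915))) - 26123*(-1/5413) = (6604 + 1/(1/(-6064))) + 26123/5413 = (6604 + 1/(-1/6064)) + 26123/5413 = (6604 - 6064) + 26123/5413 = 540 + 26123/5413 = 2949143/5413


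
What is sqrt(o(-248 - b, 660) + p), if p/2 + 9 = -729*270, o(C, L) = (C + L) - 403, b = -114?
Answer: I*sqrt(393555) ≈ 627.34*I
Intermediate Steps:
o(C, L) = -403 + C + L
p = -393678 (p = -18 + 2*(-729*270) = -18 + 2*(-196830) = -18 - 393660 = -393678)
sqrt(o(-248 - b, 660) + p) = sqrt((-403 + (-248 - 1*(-114)) + 660) - 393678) = sqrt((-403 + (-248 + 114) + 660) - 393678) = sqrt((-403 - 134 + 660) - 393678) = sqrt(123 - 393678) = sqrt(-393555) = I*sqrt(393555)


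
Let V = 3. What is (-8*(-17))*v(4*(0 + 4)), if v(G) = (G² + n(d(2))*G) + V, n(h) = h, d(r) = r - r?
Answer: 35224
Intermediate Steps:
d(r) = 0
v(G) = 3 + G² (v(G) = (G² + 0*G) + 3 = (G² + 0) + 3 = G² + 3 = 3 + G²)
(-8*(-17))*v(4*(0 + 4)) = (-8*(-17))*(3 + (4*(0 + 4))²) = 136*(3 + (4*4)²) = 136*(3 + 16²) = 136*(3 + 256) = 136*259 = 35224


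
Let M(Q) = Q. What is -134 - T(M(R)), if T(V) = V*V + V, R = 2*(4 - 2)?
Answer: -154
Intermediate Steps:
R = 4 (R = 2*2 = 4)
T(V) = V + V**2 (T(V) = V**2 + V = V + V**2)
-134 - T(M(R)) = -134 - 4*(1 + 4) = -134 - 4*5 = -134 - 1*20 = -134 - 20 = -154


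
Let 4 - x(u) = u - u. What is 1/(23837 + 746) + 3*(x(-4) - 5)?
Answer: -73748/24583 ≈ -3.0000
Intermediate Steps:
x(u) = 4 (x(u) = 4 - (u - u) = 4 - 1*0 = 4 + 0 = 4)
1/(23837 + 746) + 3*(x(-4) - 5) = 1/(23837 + 746) + 3*(4 - 5) = 1/24583 + 3*(-1) = 1/24583 - 3 = -73748/24583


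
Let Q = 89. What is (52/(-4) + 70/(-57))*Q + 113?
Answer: -65738/57 ≈ -1153.3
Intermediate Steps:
(52/(-4) + 70/(-57))*Q + 113 = (52/(-4) + 70/(-57))*89 + 113 = (52*(-¼) + 70*(-1/57))*89 + 113 = (-13 - 70/57)*89 + 113 = -811/57*89 + 113 = -72179/57 + 113 = -65738/57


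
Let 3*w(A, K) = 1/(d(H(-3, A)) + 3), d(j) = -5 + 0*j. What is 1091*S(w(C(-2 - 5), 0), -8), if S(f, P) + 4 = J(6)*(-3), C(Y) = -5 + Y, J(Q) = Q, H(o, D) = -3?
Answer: -24002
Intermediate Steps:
d(j) = -5 (d(j) = -5 + 0 = -5)
w(A, K) = -⅙ (w(A, K) = 1/(3*(-5 + 3)) = (⅓)/(-2) = (⅓)*(-½) = -⅙)
S(f, P) = -22 (S(f, P) = -4 + 6*(-3) = -4 - 18 = -22)
1091*S(w(C(-2 - 5), 0), -8) = 1091*(-22) = -24002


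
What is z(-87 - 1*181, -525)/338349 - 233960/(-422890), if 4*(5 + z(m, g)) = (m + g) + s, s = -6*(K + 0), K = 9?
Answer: 10542462751/19077921148 ≈ 0.55260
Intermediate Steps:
s = -54 (s = -6*(9 + 0) = -6*9 = -54)
z(m, g) = -37/2 + g/4 + m/4 (z(m, g) = -5 + ((m + g) - 54)/4 = -5 + ((g + m) - 54)/4 = -5 + (-54 + g + m)/4 = -5 + (-27/2 + g/4 + m/4) = -37/2 + g/4 + m/4)
z(-87 - 1*181, -525)/338349 - 233960/(-422890) = (-37/2 + (1/4)*(-525) + (-87 - 1*181)/4)/338349 - 233960/(-422890) = (-37/2 - 525/4 + (-87 - 181)/4)*(1/338349) - 233960*(-1/422890) = (-37/2 - 525/4 + (1/4)*(-268))*(1/338349) + 23396/42289 = (-37/2 - 525/4 - 67)*(1/338349) + 23396/42289 = -867/4*1/338349 + 23396/42289 = -289/451132 + 23396/42289 = 10542462751/19077921148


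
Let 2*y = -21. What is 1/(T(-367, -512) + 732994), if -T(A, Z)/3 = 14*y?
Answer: 1/733435 ≈ 1.3634e-6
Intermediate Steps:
y = -21/2 (y = (1/2)*(-21) = -21/2 ≈ -10.500)
T(A, Z) = 441 (T(A, Z) = -42*(-21)/2 = -3*(-147) = 441)
1/(T(-367, -512) + 732994) = 1/(441 + 732994) = 1/733435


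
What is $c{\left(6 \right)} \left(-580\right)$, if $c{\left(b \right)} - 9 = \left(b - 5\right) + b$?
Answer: $-9280$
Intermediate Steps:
$c{\left(b \right)} = 4 + 2 b$ ($c{\left(b \right)} = 9 + \left(\left(b - 5\right) + b\right) = 9 + \left(\left(-5 + b\right) + b\right) = 9 + \left(-5 + 2 b\right) = 4 + 2 b$)
$c{\left(6 \right)} \left(-580\right) = \left(4 + 2 \cdot 6\right) \left(-580\right) = \left(4 + 12\right) \left(-580\right) = 16 \left(-580\right) = -9280$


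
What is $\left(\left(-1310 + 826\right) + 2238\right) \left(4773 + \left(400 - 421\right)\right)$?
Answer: $8335008$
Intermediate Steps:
$\left(\left(-1310 + 826\right) + 2238\right) \left(4773 + \left(400 - 421\right)\right) = \left(-484 + 2238\right) \left(4773 - 21\right) = 1754 \cdot 4752 = 8335008$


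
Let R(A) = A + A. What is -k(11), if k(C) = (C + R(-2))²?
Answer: -49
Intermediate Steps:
R(A) = 2*A
k(C) = (-4 + C)² (k(C) = (C + 2*(-2))² = (C - 4)² = (-4 + C)²)
-k(11) = -(-4 + 11)² = -1*7² = -1*49 = -49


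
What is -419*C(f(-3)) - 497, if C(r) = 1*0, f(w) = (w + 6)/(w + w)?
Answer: -497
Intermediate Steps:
f(w) = (6 + w)/(2*w) (f(w) = (6 + w)/((2*w)) = (6 + w)*(1/(2*w)) = (6 + w)/(2*w))
C(r) = 0
-419*C(f(-3)) - 497 = -419*0 - 497 = 0 - 497 = -497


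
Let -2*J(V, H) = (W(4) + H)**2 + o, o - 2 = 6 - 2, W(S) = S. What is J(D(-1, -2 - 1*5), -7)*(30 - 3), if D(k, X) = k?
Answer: -405/2 ≈ -202.50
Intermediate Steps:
o = 6 (o = 2 + (6 - 2) = 2 + 4 = 6)
J(V, H) = -3 - (4 + H)**2/2 (J(V, H) = -((4 + H)**2 + 6)/2 = -(6 + (4 + H)**2)/2 = -3 - (4 + H)**2/2)
J(D(-1, -2 - 1*5), -7)*(30 - 3) = (-3 - (4 - 7)**2/2)*(30 - 3) = (-3 - 1/2*(-3)**2)*27 = (-3 - 1/2*9)*27 = (-3 - 9/2)*27 = -15/2*27 = -405/2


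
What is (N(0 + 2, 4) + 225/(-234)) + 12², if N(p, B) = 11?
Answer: 4005/26 ≈ 154.04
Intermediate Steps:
(N(0 + 2, 4) + 225/(-234)) + 12² = (11 + 225/(-234)) + 12² = (11 + 225*(-1/234)) + 144 = (11 - 25/26) + 144 = 261/26 + 144 = 4005/26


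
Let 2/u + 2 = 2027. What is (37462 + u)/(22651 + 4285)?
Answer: 9482569/6818175 ≈ 1.3908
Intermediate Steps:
u = 2/2025 (u = 2/(-2 + 2027) = 2/2025 ≈ 0.00098765)
(37462 + u)/(22651 + 4285) = (37462 + 2/2025)/(22651 + 4285) = (75860552/2025)/26936 = (75860552/2025)*(1/26936) = 9482569/6818175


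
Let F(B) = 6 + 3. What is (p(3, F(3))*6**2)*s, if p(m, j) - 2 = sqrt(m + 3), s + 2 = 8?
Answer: 432 + 216*sqrt(6) ≈ 961.09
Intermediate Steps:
s = 6 (s = -2 + 8 = 6)
F(B) = 9
p(m, j) = 2 + sqrt(3 + m) (p(m, j) = 2 + sqrt(m + 3) = 2 + sqrt(3 + m))
(p(3, F(3))*6**2)*s = ((2 + sqrt(3 + 3))*6**2)*6 = ((2 + sqrt(6))*36)*6 = (72 + 36*sqrt(6))*6 = 432 + 216*sqrt(6)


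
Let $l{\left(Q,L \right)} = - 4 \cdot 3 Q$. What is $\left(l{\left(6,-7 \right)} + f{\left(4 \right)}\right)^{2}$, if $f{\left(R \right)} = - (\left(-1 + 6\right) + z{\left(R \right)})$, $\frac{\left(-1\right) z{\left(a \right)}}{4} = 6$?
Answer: $2809$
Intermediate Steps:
$l{\left(Q,L \right)} = - 12 Q$
$z{\left(a \right)} = -24$ ($z{\left(a \right)} = \left(-4\right) 6 = -24$)
$f{\left(R \right)} = 19$ ($f{\left(R \right)} = - (\left(-1 + 6\right) - 24) = - (5 - 24) = \left(-1\right) \left(-19\right) = 19$)
$\left(l{\left(6,-7 \right)} + f{\left(4 \right)}\right)^{2} = \left(\left(-12\right) 6 + 19\right)^{2} = \left(-72 + 19\right)^{2} = \left(-53\right)^{2} = 2809$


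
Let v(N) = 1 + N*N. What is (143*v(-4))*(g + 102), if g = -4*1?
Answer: 238238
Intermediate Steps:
g = -4
v(N) = 1 + N**2
(143*v(-4))*(g + 102) = (143*(1 + (-4)**2))*(-4 + 102) = (143*(1 + 16))*98 = (143*17)*98 = 2431*98 = 238238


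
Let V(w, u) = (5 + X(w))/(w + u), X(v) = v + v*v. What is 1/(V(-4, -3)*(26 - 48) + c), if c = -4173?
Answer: -7/28837 ≈ -0.00024274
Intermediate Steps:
X(v) = v + v²
V(w, u) = (5 + w*(1 + w))/(u + w) (V(w, u) = (5 + w*(1 + w))/(w + u) = (5 + w*(1 + w))/(u + w))
1/(V(-4, -3)*(26 - 48) + c) = 1/(((5 - 4*(1 - 4))/(-3 - 4))*(26 - 48) - 4173) = 1/(((5 - 4*(-3))/(-7))*(-22) - 4173) = 1/(-(5 + 12)/7*(-22) - 4173) = 1/(-⅐*17*(-22) - 4173) = 1/(-17/7*(-22) - 4173) = 1/(374/7 - 4173) = 1/(-28837/7) = -7/28837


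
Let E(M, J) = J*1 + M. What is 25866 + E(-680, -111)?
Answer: 25075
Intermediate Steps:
E(M, J) = J + M
25866 + E(-680, -111) = 25866 + (-111 - 680) = 25866 - 791 = 25075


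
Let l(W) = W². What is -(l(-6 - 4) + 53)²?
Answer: -23409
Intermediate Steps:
-(l(-6 - 4) + 53)² = -((-6 - 4)² + 53)² = -((-10)² + 53)² = -(100 + 53)² = -1*153² = -1*23409 = -23409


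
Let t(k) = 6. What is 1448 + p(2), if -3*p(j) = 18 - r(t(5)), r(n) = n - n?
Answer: 1442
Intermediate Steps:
r(n) = 0
p(j) = -6 (p(j) = -(18 - 1*0)/3 = -(18 + 0)/3 = -⅓*18 = -6)
1448 + p(2) = 1448 - 6 = 1442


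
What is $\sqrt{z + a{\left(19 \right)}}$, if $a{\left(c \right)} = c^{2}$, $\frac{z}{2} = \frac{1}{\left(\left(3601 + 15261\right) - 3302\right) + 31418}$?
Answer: $\frac{3 \sqrt{22130631130}}{23489} \approx 19.0$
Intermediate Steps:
$z = \frac{1}{23489}$ ($z = \frac{2}{\left(\left(3601 + 15261\right) - 3302\right) + 31418} = \frac{2}{\left(18862 - 3302\right) + 31418} = \frac{2}{15560 + 31418} = \frac{2}{46978} = 2 \cdot \frac{1}{46978} = \frac{1}{23489} \approx 4.2573 \cdot 10^{-5}$)
$\sqrt{z + a{\left(19 \right)}} = \sqrt{\frac{1}{23489} + 19^{2}} = \sqrt{\frac{1}{23489} + 361} = \sqrt{\frac{8479530}{23489}} = \frac{3 \sqrt{22130631130}}{23489}$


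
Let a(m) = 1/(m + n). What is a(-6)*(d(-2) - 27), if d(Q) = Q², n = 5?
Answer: 23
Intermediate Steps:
a(m) = 1/(5 + m) (a(m) = 1/(m + 5) = 1/(5 + m))
a(-6)*(d(-2) - 27) = ((-2)² - 27)/(5 - 6) = (4 - 27)/(-1) = -1*(-23) = 23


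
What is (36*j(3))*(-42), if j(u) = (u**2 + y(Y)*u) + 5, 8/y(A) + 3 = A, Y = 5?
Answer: -39312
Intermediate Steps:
y(A) = 8/(-3 + A)
j(u) = 5 + u**2 + 4*u (j(u) = (u**2 + (8/(-3 + 5))*u) + 5 = (u**2 + (8/2)*u) + 5 = (u**2 + (8*(1/2))*u) + 5 = (u**2 + 4*u) + 5 = 5 + u**2 + 4*u)
(36*j(3))*(-42) = (36*(5 + 3**2 + 4*3))*(-42) = (36*(5 + 9 + 12))*(-42) = (36*26)*(-42) = 936*(-42) = -39312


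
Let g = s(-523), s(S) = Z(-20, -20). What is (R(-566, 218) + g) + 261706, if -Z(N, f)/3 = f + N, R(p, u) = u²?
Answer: 309350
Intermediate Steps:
Z(N, f) = -3*N - 3*f (Z(N, f) = -3*(f + N) = -3*(N + f) = -3*N - 3*f)
s(S) = 120 (s(S) = -3*(-20) - 3*(-20) = 60 + 60 = 120)
g = 120
(R(-566, 218) + g) + 261706 = (218² + 120) + 261706 = (47524 + 120) + 261706 = 47644 + 261706 = 309350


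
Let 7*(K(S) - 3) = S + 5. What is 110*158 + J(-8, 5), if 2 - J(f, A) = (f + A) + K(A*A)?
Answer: 121644/7 ≈ 17378.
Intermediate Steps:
K(S) = 26/7 + S/7 (K(S) = 3 + (S + 5)/7 = 3 + (5 + S)/7 = 3 + (5/7 + S/7) = 26/7 + S/7)
J(f, A) = -12/7 - A - f - A**2/7 (J(f, A) = 2 - ((f + A) + (26/7 + (A*A)/7)) = 2 - ((A + f) + (26/7 + A**2/7)) = 2 - (26/7 + A + f + A**2/7) = 2 + (-26/7 - A - f - A**2/7) = -12/7 - A - f - A**2/7)
110*158 + J(-8, 5) = 110*158 + (-12/7 - 1*5 - 1*(-8) - 1/7*5**2) = 17380 + (-12/7 - 5 + 8 - 1/7*25) = 17380 + (-12/7 - 5 + 8 - 25/7) = 17380 - 16/7 = 121644/7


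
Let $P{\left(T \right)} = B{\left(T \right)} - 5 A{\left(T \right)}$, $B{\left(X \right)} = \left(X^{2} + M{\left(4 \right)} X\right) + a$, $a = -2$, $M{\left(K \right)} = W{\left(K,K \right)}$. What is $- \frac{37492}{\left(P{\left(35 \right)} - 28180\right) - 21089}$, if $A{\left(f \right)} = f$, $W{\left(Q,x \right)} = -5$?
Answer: $\frac{9373}{12099} \approx 0.77469$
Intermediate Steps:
$M{\left(K \right)} = -5$
$B{\left(X \right)} = -2 + X^{2} - 5 X$ ($B{\left(X \right)} = \left(X^{2} - 5 X\right) - 2 = -2 + X^{2} - 5 X$)
$P{\left(T \right)} = -2 + T^{2} - 10 T$ ($P{\left(T \right)} = \left(-2 + T^{2} - 5 T\right) - 5 T = -2 + T^{2} - 10 T$)
$- \frac{37492}{\left(P{\left(35 \right)} - 28180\right) - 21089} = - \frac{37492}{\left(\left(-2 + 35^{2} - 350\right) - 28180\right) - 21089} = - \frac{37492}{\left(\left(-2 + 1225 - 350\right) - 28180\right) - 21089} = - \frac{37492}{\left(873 - 28180\right) - 21089} = - \frac{37492}{-27307 - 21089} = - \frac{37492}{-48396} = \left(-37492\right) \left(- \frac{1}{48396}\right) = \frac{9373}{12099}$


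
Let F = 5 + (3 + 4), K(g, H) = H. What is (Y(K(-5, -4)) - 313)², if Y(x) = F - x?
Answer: 88209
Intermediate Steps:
F = 12 (F = 5 + 7 = 12)
Y(x) = 12 - x
(Y(K(-5, -4)) - 313)² = ((12 - 1*(-4)) - 313)² = ((12 + 4) - 313)² = (16 - 313)² = (-297)² = 88209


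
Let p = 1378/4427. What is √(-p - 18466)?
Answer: 2*I*√90477210930/4427 ≈ 135.89*I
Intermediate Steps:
p = 1378/4427 (p = 1378*(1/4427) = 1378/4427 ≈ 0.31127)
√(-p - 18466) = √(-1*1378/4427 - 18466) = √(-1378/4427 - 18466) = √(-81750360/4427) = 2*I*√90477210930/4427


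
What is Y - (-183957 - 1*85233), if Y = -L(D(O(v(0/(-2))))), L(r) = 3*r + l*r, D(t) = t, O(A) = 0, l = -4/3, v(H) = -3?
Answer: 269190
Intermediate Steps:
l = -4/3 (l = -4*⅓ = -4/3 ≈ -1.3333)
L(r) = 5*r/3 (L(r) = 3*r - 4*r/3 = 5*r/3)
Y = 0 (Y = -5*0/3 = -1*0 = 0)
Y - (-183957 - 1*85233) = 0 - (-183957 - 1*85233) = 0 - (-183957 - 85233) = 0 - 1*(-269190) = 0 + 269190 = 269190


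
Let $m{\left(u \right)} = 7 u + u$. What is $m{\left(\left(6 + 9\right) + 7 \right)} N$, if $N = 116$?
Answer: $20416$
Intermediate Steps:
$m{\left(u \right)} = 8 u$
$m{\left(\left(6 + 9\right) + 7 \right)} N = 8 \left(\left(6 + 9\right) + 7\right) 116 = 8 \left(15 + 7\right) 116 = 8 \cdot 22 \cdot 116 = 176 \cdot 116 = 20416$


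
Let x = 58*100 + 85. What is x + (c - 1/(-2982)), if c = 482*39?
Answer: 73604707/2982 ≈ 24683.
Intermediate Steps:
c = 18798
x = 5885 (x = 5800 + 85 = 5885)
x + (c - 1/(-2982)) = 5885 + (18798 - 1/(-2982)) = 5885 + (18798 - 1*(-1/2982)) = 5885 + (18798 + 1/2982) = 5885 + 56055637/2982 = 73604707/2982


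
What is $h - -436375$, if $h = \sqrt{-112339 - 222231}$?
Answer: $436375 + i \sqrt{334570} \approx 4.3638 \cdot 10^{5} + 578.42 i$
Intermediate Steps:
$h = i \sqrt{334570}$ ($h = \sqrt{-334570} = i \sqrt{334570} \approx 578.42 i$)
$h - -436375 = i \sqrt{334570} - -436375 = i \sqrt{334570} + 436375 = 436375 + i \sqrt{334570}$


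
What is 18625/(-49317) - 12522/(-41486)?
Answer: -77564638/1022982531 ≈ -0.075822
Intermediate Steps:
18625/(-49317) - 12522/(-41486) = 18625*(-1/49317) - 12522*(-1/41486) = -18625/49317 + 6261/20743 = -77564638/1022982531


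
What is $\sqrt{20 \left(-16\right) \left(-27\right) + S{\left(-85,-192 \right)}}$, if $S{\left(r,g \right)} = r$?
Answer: $\sqrt{8555} \approx 92.493$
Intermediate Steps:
$\sqrt{20 \left(-16\right) \left(-27\right) + S{\left(-85,-192 \right)}} = \sqrt{20 \left(-16\right) \left(-27\right) - 85} = \sqrt{\left(-320\right) \left(-27\right) - 85} = \sqrt{8640 - 85} = \sqrt{8555}$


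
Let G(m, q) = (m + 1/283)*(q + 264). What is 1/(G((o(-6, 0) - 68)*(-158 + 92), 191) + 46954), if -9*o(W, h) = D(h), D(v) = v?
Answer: 283/591185757 ≈ 4.7870e-7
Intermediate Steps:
o(W, h) = -h/9
G(m, q) = (264 + q)*(1/283 + m) (G(m, q) = (m + 1/283)*(264 + q) = (1/283 + m)*(264 + q) = (264 + q)*(1/283 + m))
1/(G((o(-6, 0) - 68)*(-158 + 92), 191) + 46954) = 1/((264/283 + 264*((-⅑*0 - 68)*(-158 + 92)) + (1/283)*191 + ((-⅑*0 - 68)*(-158 + 92))*191) + 46954) = 1/((264/283 + 264*((0 - 68)*(-66)) + 191/283 + ((0 - 68)*(-66))*191) + 46954) = 1/((264/283 + 264*(-68*(-66)) + 191/283 - 68*(-66)*191) + 46954) = 1/((264/283 + 264*4488 + 191/283 + 4488*191) + 46954) = 1/((264/283 + 1184832 + 191/283 + 857208) + 46954) = 1/(577897775/283 + 46954) = 1/(591185757/283) = 283/591185757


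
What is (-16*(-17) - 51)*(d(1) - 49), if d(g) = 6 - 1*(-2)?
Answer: -9061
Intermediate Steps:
d(g) = 8 (d(g) = 6 + 2 = 8)
(-16*(-17) - 51)*(d(1) - 49) = (-16*(-17) - 51)*(8 - 49) = (272 - 51)*(-41) = 221*(-41) = -9061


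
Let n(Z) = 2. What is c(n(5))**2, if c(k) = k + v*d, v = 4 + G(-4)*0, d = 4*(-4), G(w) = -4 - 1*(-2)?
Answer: 3844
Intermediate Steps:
G(w) = -2 (G(w) = -4 + 2 = -2)
d = -16
v = 4 (v = 4 - 2*0 = 4 + 0 = 4)
c(k) = -64 + k (c(k) = k + 4*(-16) = k - 64 = -64 + k)
c(n(5))**2 = (-64 + 2)**2 = (-62)**2 = 3844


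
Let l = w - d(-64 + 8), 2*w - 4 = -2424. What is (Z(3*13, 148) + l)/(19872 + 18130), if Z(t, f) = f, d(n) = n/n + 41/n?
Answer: -59487/2128112 ≈ -0.027953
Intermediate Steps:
d(n) = 1 + 41/n
w = -1210 (w = 2 + (½)*(-2424) = 2 - 1212 = -1210)
l = -67775/56 (l = -1210 - (41 + (-64 + 8))/(-64 + 8) = -1210 - (41 - 56)/(-56) = -1210 - (-1)*(-15)/56 = -1210 - 1*15/56 = -1210 - 15/56 = -67775/56 ≈ -1210.3)
(Z(3*13, 148) + l)/(19872 + 18130) = (148 - 67775/56)/(19872 + 18130) = -59487/56/38002 = -59487/56*1/38002 = -59487/2128112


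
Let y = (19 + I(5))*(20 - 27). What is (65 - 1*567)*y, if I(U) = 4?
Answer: 80822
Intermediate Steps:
y = -161 (y = (19 + 4)*(20 - 27) = 23*(-7) = -161)
(65 - 1*567)*y = (65 - 1*567)*(-161) = (65 - 567)*(-161) = -502*(-161) = 80822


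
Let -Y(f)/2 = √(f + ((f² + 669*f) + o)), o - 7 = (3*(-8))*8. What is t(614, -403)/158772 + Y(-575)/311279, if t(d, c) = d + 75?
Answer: 689/158772 - 6*I*√6090/311279 ≈ 0.0043396 - 0.0015042*I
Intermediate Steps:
o = -185 (o = 7 + (3*(-8))*8 = 7 - 24*8 = 7 - 192 = -185)
Y(f) = -2*√(-185 + f² + 670*f) (Y(f) = -2*√(f + ((f² + 669*f) - 185)) = -2*√(f + (-185 + f² + 669*f)) = -2*√(-185 + f² + 670*f))
t(d, c) = 75 + d
t(614, -403)/158772 + Y(-575)/311279 = (75 + 614)/158772 - 2*√(-185 + (-575)² + 670*(-575))/311279 = 689*(1/158772) - 2*√(-185 + 330625 - 385250)*(1/311279) = 689/158772 - 6*I*√6090*(1/311279) = 689/158772 - 6*I*√6090/311279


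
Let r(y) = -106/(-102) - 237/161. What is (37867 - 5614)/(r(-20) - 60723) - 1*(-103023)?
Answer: 51367013994078/498600107 ≈ 1.0302e+5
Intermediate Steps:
r(y) = -3554/8211 (r(y) = -106*(-1/102) - 237*1/161 = 53/51 - 237/161 = -3554/8211)
(37867 - 5614)/(r(-20) - 60723) - 1*(-103023) = (37867 - 5614)/(-3554/8211 - 60723) - 1*(-103023) = 32253/(-498600107/8211) + 103023 = 32253*(-8211/498600107) + 103023 = -264829383/498600107 + 103023 = 51367013994078/498600107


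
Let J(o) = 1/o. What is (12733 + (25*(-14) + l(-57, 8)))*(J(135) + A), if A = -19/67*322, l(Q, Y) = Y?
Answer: -10233268433/9045 ≈ -1.1314e+6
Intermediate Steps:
A = -6118/67 (A = -19*1/67*322 = -19/67*322 = -6118/67 ≈ -91.313)
(12733 + (25*(-14) + l(-57, 8)))*(J(135) + A) = (12733 + (25*(-14) + 8))*(1/135 - 6118/67) = (12733 + (-350 + 8))*(1/135 - 6118/67) = (12733 - 342)*(-825863/9045) = 12391*(-825863/9045) = -10233268433/9045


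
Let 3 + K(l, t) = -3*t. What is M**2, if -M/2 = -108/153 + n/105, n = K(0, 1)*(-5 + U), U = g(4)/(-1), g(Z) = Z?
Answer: 51984/354025 ≈ 0.14684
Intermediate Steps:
K(l, t) = -3 - 3*t
U = -4 (U = 4/(-1) = 4*(-1) = -4)
n = 54 (n = (-3 - 3*1)*(-5 - 4) = (-3 - 3)*(-9) = -6*(-9) = 54)
M = 228/595 (M = -2*(-108/153 + 54/105) = -2*(-108*1/153 + 54*(1/105)) = -2*(-12/17 + 18/35) = -2*(-114/595) = 228/595 ≈ 0.38319)
M**2 = (228/595)**2 = 51984/354025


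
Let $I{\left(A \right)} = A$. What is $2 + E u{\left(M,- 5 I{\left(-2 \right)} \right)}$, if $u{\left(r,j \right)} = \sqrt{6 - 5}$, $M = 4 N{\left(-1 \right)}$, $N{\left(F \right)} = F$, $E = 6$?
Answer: $8$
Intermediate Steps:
$M = -4$ ($M = 4 \left(-1\right) = -4$)
$u{\left(r,j \right)} = 1$ ($u{\left(r,j \right)} = \sqrt{1} = 1$)
$2 + E u{\left(M,- 5 I{\left(-2 \right)} \right)} = 2 + 6 \cdot 1 = 2 + 6 = 8$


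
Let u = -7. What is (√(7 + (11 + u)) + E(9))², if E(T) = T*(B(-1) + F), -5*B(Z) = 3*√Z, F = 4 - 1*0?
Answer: (180 - 27*I + 5*√11)²/25 ≈ 1516.6 - 424.62*I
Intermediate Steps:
F = 4 (F = 4 + 0 = 4)
B(Z) = -3*√Z/5
E(T) = T*(4 - 3*I/5) (E(T) = T*(-3*I/5 + 4) = T*(4 - 3*I/5))
(√(7 + (11 + u)) + E(9))² = (√(7 + (11 - 7)) + (⅕)*9*(20 - 3*I))² = (√(7 + 4) + (36 - 27*I/5))² = (√11 + (36 - 27*I/5))² = (36 + √11 - 27*I/5)²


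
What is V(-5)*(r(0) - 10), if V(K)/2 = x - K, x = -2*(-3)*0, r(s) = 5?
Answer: -50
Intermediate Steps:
x = 0 (x = 6*0 = 0)
V(K) = -2*K (V(K) = 2*(0 - K) = 2*(-K) = -2*K)
V(-5)*(r(0) - 10) = (-2*(-5))*(5 - 10) = 10*(-5) = -50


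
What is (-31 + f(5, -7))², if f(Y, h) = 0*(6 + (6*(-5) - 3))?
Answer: 961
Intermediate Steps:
f(Y, h) = 0 (f(Y, h) = 0*(6 + (-30 - 3)) = 0*(6 - 33) = 0*(-27) = 0)
(-31 + f(5, -7))² = (-31 + 0)² = (-31)² = 961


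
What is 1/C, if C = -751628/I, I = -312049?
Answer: 312049/751628 ≈ 0.41516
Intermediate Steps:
C = 751628/312049 (C = -751628/(-312049) = -751628*(-1/312049) = 751628/312049 ≈ 2.4087)
1/C = 1/(751628/312049) = 312049/751628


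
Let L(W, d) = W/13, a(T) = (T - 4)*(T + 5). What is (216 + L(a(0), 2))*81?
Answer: 225828/13 ≈ 17371.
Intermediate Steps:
a(T) = (-4 + T)*(5 + T)
L(W, d) = W/13 (L(W, d) = W*(1/13) = W/13)
(216 + L(a(0), 2))*81 = (216 + (-20 + 0 + 0²)/13)*81 = (216 + (-20 + 0 + 0)/13)*81 = (216 + (1/13)*(-20))*81 = (216 - 20/13)*81 = (2788/13)*81 = 225828/13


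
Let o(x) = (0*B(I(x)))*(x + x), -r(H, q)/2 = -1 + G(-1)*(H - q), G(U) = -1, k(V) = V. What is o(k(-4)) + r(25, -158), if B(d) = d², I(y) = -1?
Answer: 368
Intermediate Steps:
r(H, q) = 2 - 2*q + 2*H (r(H, q) = -2*(-1 - (H - q)) = -2*(-1 + (q - H)) = -2*(-1 + q - H) = 2 - 2*q + 2*H)
o(x) = 0 (o(x) = (0*(-1)²)*(x + x) = (0*1)*(2*x) = 0*(2*x) = 0)
o(k(-4)) + r(25, -158) = 0 + (2 - 2*(-158) + 2*25) = 0 + (2 + 316 + 50) = 0 + 368 = 368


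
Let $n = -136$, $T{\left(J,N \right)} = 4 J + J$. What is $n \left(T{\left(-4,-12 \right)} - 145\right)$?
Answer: $22440$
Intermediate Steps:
$T{\left(J,N \right)} = 5 J$
$n \left(T{\left(-4,-12 \right)} - 145\right) = - 136 \left(5 \left(-4\right) - 145\right) = - 136 \left(-20 - 145\right) = \left(-136\right) \left(-165\right) = 22440$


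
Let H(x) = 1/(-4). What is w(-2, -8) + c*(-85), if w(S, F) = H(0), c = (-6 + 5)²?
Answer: -341/4 ≈ -85.250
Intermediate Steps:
H(x) = -¼
c = 1 (c = (-1)² = 1)
w(S, F) = -¼
w(-2, -8) + c*(-85) = -¼ + 1*(-85) = -¼ - 85 = -341/4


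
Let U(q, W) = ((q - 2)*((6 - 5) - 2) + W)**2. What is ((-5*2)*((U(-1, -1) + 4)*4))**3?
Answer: -32768000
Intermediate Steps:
U(q, W) = (2 + W - q)**2 (U(q, W) = ((-2 + q)*(1 - 2) + W)**2 = ((-2 + q)*(-1) + W)**2 = ((2 - q) + W)**2 = (2 + W - q)**2)
((-5*2)*((U(-1, -1) + 4)*4))**3 = ((-5*2)*(((2 - 1 - 1*(-1))**2 + 4)*4))**3 = (-10*((2 - 1 + 1)**2 + 4)*4)**3 = (-10*(2**2 + 4)*4)**3 = (-10*(4 + 4)*4)**3 = (-80*4)**3 = (-10*32)**3 = (-320)**3 = -32768000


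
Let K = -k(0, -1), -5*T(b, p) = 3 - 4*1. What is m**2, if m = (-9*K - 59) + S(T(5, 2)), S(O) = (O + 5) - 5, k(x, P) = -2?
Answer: 147456/25 ≈ 5898.2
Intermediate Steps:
T(b, p) = 1/5 (T(b, p) = -(3 - 4*1)/5 = -(3 - 4)/5 = -1/5*(-1) = 1/5)
S(O) = O (S(O) = (5 + O) - 5 = O)
K = 2 (K = -1*(-2) = 2)
m = -384/5 (m = (-9*2 - 59) + 1/5 = (-18 - 59) + 1/5 = -77 + 1/5 = -384/5 ≈ -76.800)
m**2 = (-384/5)**2 = 147456/25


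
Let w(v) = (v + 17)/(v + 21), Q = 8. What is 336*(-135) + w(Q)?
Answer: -1315415/29 ≈ -45359.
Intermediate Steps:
w(v) = (17 + v)/(21 + v)
336*(-135) + w(Q) = 336*(-135) + (17 + 8)/(21 + 8) = -45360 + 25/29 = -1315415/29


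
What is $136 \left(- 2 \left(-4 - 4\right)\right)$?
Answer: $2176$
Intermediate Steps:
$136 \left(- 2 \left(-4 - 4\right)\right) = 136 \left(\left(-2\right) \left(-8\right)\right) = 136 \cdot 16 = 2176$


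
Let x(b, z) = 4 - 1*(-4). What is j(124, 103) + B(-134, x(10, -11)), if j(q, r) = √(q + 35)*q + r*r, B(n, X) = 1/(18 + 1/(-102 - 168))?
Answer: 51549401/4859 + 124*√159 ≈ 12173.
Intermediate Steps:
x(b, z) = 8 (x(b, z) = 4 + 4 = 8)
B(n, X) = 270/4859 (B(n, X) = 1/(18 + 1/(-270)) = 1/(18 - 1/270) = 1/(4859/270) = 270/4859)
j(q, r) = r² + q*√(35 + q) (j(q, r) = √(35 + q)*q + r² = q*√(35 + q) + r² = r² + q*√(35 + q))
j(124, 103) + B(-134, x(10, -11)) = (103² + 124*√(35 + 124)) + 270/4859 = (10609 + 124*√159) + 270/4859 = 51549401/4859 + 124*√159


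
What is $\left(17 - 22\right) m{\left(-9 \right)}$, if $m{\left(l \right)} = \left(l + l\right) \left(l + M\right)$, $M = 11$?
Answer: $180$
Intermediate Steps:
$m{\left(l \right)} = 2 l \left(11 + l\right)$ ($m{\left(l \right)} = \left(l + l\right) \left(l + 11\right) = 2 l \left(11 + l\right)$)
$\left(17 - 22\right) m{\left(-9 \right)} = \left(17 - 22\right) 2 \left(-9\right) \left(11 - 9\right) = - 5 \cdot 2 \left(-9\right) 2 = \left(-5\right) \left(-36\right) = 180$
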